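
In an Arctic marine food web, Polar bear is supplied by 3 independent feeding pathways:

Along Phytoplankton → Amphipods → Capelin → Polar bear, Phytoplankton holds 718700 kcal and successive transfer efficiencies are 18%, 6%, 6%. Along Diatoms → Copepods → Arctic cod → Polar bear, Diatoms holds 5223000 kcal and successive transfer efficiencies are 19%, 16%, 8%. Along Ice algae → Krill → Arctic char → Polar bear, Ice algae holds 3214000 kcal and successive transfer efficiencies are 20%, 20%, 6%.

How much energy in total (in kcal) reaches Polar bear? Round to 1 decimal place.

20881.7 kcal

Via Phytoplankton: 718700 × 0.18 × 0.06 × 0.06 = 465.7176 kcal
Via Diatoms: 5223000 × 0.19 × 0.16 × 0.08 = 12702.336 kcal
Via Ice algae: 3214000 × 0.2 × 0.2 × 0.06 = 7713.6 kcal
Total at Polar bear: 465.7176 + 12702.336 + 7713.6 = 20881.6536 kcal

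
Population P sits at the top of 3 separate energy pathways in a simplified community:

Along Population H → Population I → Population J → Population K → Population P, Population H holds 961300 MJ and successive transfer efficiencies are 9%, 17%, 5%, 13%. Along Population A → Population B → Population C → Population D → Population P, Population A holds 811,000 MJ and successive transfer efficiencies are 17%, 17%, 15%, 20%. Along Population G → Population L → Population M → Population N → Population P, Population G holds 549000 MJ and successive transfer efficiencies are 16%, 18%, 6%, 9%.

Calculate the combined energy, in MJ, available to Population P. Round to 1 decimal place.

Via Population H: 961300 × 0.09 × 0.17 × 0.05 × 0.13 = 95.601285 MJ
Via Population A: 811000 × 0.17 × 0.17 × 0.15 × 0.2 = 703.137 MJ
Via Population G: 549000 × 0.16 × 0.18 × 0.06 × 0.09 = 85.38048 MJ
Total at Population P: 95.601285 + 703.137 + 85.38048 = 884.118765 MJ

884.1 MJ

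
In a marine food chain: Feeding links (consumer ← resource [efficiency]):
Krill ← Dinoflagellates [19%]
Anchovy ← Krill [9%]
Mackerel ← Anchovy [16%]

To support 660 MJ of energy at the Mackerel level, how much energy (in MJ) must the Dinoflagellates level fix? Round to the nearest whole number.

Cumulative transfer efficiency: 0.19 × 0.09 × 0.16 = 0.002736
Dinoflagellates energy = 660 / 0.002736 = 241228 MJ

241228 MJ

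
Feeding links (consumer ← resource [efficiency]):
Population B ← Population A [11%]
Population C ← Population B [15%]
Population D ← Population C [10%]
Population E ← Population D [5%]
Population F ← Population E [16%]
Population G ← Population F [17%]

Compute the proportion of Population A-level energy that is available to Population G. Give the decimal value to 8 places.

0.00000224

Product of link efficiencies: 0.11 × 0.15 × 0.1 × 0.05 × 0.16 × 0.17 = 0.000002244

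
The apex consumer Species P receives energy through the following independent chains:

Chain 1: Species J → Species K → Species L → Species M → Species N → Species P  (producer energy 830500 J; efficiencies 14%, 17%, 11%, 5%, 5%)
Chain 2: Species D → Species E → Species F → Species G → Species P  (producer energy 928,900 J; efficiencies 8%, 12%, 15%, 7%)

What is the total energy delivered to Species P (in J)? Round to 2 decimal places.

Chain 1: 830500 × 0.14 × 0.17 × 0.11 × 0.05 × 0.05 = 5.4356225 J
Chain 2: 928900 × 0.08 × 0.12 × 0.15 × 0.07 = 93.63312 J
Total at Species P: 5.4356225 + 93.63312 = 99.0687425 J

99.07 J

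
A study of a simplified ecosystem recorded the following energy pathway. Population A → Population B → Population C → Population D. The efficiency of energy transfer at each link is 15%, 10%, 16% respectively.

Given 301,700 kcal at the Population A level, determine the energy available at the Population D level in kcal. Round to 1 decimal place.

724.1 kcal

Population B: 301700 × 0.15 = 45255 kcal
Population C: 45255 × 0.1 = 4525.5 kcal
Population D: 4525.5 × 0.16 = 724.08 kcal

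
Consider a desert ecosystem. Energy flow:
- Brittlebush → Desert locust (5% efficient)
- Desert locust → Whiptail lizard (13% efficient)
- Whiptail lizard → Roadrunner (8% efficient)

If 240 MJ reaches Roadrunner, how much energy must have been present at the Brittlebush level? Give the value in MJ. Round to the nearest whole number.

461538 MJ

Cumulative transfer efficiency: 0.05 × 0.13 × 0.08 = 0.00052
Brittlebush energy = 240 / 0.00052 = 461538 MJ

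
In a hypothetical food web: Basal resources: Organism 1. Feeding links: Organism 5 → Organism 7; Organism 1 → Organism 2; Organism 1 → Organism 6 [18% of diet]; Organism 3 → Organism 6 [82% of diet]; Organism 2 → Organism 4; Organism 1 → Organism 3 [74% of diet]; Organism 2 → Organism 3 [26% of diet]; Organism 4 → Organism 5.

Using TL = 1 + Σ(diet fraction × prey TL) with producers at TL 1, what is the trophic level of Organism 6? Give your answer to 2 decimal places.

3.03

Organism 2: 1 + 1 = 2
Organism 3: 1 + (0.26×2 + 0.74×1) = 2.26
Organism 4: 1 + 2 = 3
Organism 5: 1 + 3 = 4
Organism 6: 1 + (0.18×1 + 0.82×2.26) = 3.0332
Organism 7: 1 + 4 = 5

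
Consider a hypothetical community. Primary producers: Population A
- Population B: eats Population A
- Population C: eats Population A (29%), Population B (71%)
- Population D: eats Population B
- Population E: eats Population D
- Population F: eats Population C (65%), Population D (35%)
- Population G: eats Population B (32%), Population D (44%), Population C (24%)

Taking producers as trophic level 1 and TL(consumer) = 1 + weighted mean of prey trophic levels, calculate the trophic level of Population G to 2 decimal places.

3.61

Population B: 1 + 1 = 2
Population C: 1 + (0.29×1 + 0.71×2) = 2.71
Population D: 1 + 2 = 3
Population E: 1 + 3 = 4
Population F: 1 + (0.65×2.71 + 0.35×3) = 3.8115
Population G: 1 + (0.32×2 + 0.44×3 + 0.24×2.71) = 3.6104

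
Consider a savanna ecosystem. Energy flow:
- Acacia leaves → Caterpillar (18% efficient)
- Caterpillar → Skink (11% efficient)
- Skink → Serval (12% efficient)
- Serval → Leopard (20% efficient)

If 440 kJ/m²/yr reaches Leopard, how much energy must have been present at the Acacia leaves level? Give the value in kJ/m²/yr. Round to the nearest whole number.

Cumulative transfer efficiency: 0.18 × 0.11 × 0.12 × 0.2 = 0.0004752
Acacia leaves energy = 440 / 0.0004752 = 925926 kJ/m²/yr

925926 kJ/m²/yr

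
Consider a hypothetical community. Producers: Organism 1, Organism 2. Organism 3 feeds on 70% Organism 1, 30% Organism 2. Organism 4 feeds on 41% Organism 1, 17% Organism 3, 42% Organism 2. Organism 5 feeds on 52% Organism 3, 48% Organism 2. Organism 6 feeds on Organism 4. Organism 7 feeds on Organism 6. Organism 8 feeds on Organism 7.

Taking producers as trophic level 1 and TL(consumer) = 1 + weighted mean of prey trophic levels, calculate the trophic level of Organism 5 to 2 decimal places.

Organism 3: 1 + (0.7×1 + 0.3×1) = 2
Organism 4: 1 + (0.41×1 + 0.17×2 + 0.42×1) = 2.17
Organism 5: 1 + (0.52×2 + 0.48×1) = 2.52
Organism 6: 1 + 2.17 = 3.17
Organism 7: 1 + 3.17 = 4.17
Organism 8: 1 + 4.17 = 5.17

2.52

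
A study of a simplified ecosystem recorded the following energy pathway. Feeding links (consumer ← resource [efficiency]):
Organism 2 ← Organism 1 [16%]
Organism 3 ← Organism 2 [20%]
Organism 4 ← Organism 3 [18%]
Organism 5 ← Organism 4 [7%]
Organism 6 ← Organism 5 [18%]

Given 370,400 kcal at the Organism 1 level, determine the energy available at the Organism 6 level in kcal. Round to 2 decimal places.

26.88 kcal

Organism 2: 370400 × 0.16 = 59264 kcal
Organism 3: 59264 × 0.2 = 11852.8 kcal
Organism 4: 11852.8 × 0.18 = 2133.504 kcal
Organism 5: 2133.504 × 0.07 = 149.34528 kcal
Organism 6: 149.34528 × 0.18 = 26.8821504 kcal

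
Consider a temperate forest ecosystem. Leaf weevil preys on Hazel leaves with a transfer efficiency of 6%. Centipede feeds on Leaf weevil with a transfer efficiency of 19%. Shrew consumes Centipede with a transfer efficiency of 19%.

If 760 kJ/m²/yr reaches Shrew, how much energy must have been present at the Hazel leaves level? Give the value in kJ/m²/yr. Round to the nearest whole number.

350877 kJ/m²/yr

Cumulative transfer efficiency: 0.06 × 0.19 × 0.19 = 0.002166
Hazel leaves energy = 760 / 0.002166 = 350877 kJ/m²/yr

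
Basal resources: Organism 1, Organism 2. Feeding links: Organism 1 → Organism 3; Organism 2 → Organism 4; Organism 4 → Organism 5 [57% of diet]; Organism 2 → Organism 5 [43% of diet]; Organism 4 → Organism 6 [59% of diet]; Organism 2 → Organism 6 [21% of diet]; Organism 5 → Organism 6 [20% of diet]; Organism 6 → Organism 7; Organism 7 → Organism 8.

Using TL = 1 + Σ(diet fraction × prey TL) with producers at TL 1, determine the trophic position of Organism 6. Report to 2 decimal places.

Organism 3: 1 + 1 = 2
Organism 4: 1 + 1 = 2
Organism 5: 1 + (0.57×2 + 0.43×1) = 2.57
Organism 6: 1 + (0.59×2 + 0.21×1 + 0.2×2.57) = 2.904
Organism 7: 1 + 2.904 = 3.904
Organism 8: 1 + 3.904 = 4.904

2.90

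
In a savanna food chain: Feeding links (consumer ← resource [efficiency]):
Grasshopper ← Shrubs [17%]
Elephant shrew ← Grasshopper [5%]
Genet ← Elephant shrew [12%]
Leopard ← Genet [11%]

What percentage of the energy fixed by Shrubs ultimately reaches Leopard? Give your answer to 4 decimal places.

0.0112%

Product of link efficiencies: 0.17 × 0.05 × 0.12 × 0.11 = 0.0001122
As a percentage: 0.0001122 × 100 = 0.0112%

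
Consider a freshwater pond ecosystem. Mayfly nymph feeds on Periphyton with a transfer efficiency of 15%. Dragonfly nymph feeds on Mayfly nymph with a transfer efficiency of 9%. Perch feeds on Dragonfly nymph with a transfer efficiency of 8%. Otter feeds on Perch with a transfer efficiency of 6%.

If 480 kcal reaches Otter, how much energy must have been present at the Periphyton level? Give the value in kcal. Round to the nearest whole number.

Cumulative transfer efficiency: 0.15 × 0.09 × 0.08 × 0.06 = 0.0000648
Periphyton energy = 480 / 0.0000648 = 7407407 kcal

7407407 kcal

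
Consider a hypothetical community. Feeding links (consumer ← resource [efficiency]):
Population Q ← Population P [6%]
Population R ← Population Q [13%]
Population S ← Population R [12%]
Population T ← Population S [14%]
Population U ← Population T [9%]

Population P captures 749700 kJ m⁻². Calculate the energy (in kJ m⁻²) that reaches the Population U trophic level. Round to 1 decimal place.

8.8 kJ m⁻²

Population Q: 749700 × 0.06 = 44982 kJ m⁻²
Population R: 44982 × 0.13 = 5847.66 kJ m⁻²
Population S: 5847.66 × 0.12 = 701.7192 kJ m⁻²
Population T: 701.7192 × 0.14 = 98.240688 kJ m⁻²
Population U: 98.240688 × 0.09 = 8.84166192 kJ m⁻²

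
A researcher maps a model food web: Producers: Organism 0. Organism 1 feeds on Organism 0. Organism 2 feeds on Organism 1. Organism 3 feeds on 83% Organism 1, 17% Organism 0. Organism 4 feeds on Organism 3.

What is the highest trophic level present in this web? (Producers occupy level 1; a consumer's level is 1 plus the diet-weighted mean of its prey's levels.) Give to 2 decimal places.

3.83

Organism 1: 1 + 1 = 2
Organism 2: 1 + 2 = 3
Organism 3: 1 + (0.83×2 + 0.17×1) = 2.83
Organism 4: 1 + 2.83 = 3.83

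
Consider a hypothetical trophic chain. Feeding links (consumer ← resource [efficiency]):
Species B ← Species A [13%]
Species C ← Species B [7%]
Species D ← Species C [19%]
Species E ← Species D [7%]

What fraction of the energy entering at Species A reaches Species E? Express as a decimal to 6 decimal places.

0.000121

Product of link efficiencies: 0.13 × 0.07 × 0.19 × 0.07 = 0.00012103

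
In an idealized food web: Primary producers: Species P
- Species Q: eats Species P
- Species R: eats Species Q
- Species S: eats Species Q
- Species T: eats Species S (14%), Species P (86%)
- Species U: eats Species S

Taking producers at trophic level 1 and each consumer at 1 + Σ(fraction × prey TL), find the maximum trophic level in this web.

Species Q: 1 + 1 = 2
Species R: 1 + 2 = 3
Species S: 1 + 2 = 3
Species T: 1 + (0.14×3 + 0.86×1) = 2.28
Species U: 1 + 3 = 4

4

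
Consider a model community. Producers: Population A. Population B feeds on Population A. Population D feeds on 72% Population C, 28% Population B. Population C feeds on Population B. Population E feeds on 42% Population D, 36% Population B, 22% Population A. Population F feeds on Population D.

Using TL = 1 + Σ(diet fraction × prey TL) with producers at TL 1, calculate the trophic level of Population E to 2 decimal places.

Population B: 1 + 1 = 2
Population C: 1 + 2 = 3
Population D: 1 + (0.72×3 + 0.28×2) = 3.72
Population E: 1 + (0.42×3.72 + 0.36×2 + 0.22×1) = 3.5024
Population F: 1 + 3.72 = 4.72

3.50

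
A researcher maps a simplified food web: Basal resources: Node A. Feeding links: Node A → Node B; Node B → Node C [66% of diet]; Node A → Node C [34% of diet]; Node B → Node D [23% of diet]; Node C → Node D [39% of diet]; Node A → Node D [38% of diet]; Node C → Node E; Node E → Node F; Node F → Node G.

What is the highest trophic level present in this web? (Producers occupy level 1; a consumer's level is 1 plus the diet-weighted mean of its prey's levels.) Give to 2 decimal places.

Node B: 1 + 1 = 2
Node C: 1 + (0.66×2 + 0.34×1) = 2.66
Node D: 1 + (0.23×2 + 0.39×2.66 + 0.38×1) = 2.8774
Node E: 1 + 2.66 = 3.66
Node F: 1 + 3.66 = 4.66
Node G: 1 + 4.66 = 5.66

5.66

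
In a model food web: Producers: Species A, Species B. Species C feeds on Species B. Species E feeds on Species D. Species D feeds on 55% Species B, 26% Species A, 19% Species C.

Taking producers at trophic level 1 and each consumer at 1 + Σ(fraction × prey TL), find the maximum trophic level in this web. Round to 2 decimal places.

3.19

Species C: 1 + 1 = 2
Species D: 1 + (0.55×1 + 0.26×1 + 0.19×2) = 2.19
Species E: 1 + 2.19 = 3.19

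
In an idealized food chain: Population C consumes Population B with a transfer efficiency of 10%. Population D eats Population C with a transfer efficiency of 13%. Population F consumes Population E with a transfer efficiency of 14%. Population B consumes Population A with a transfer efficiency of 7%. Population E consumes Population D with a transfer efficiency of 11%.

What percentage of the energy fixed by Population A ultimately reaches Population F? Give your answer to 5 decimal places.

Product of link efficiencies: 0.07 × 0.1 × 0.13 × 0.11 × 0.14 = 0.000014014
As a percentage: 0.000014014 × 100 = 0.00140%

0.00140%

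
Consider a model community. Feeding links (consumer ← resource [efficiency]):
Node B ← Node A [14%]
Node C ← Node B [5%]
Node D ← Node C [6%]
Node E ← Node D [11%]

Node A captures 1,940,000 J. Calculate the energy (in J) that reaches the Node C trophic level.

13580 J

Node B: 1940000 × 0.14 = 271600 J
Node C: 271600 × 0.05 = 13580 J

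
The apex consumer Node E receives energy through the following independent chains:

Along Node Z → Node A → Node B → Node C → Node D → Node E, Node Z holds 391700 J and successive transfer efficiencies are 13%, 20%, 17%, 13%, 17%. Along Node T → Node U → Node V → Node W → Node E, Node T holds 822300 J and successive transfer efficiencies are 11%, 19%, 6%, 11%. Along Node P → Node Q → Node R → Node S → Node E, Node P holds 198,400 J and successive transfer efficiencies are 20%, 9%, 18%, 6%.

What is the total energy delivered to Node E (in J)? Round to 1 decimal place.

190.3 J

Via Node Z: 391700 × 0.13 × 0.2 × 0.17 × 0.13 × 0.17 = 38.2620394 J
Via Node T: 822300 × 0.11 × 0.19 × 0.06 × 0.11 = 113.428062 J
Via Node P: 198400 × 0.2 × 0.09 × 0.18 × 0.06 = 38.56896 J
Total at Node E: 38.2620394 + 113.428062 + 38.56896 = 190.2590614 J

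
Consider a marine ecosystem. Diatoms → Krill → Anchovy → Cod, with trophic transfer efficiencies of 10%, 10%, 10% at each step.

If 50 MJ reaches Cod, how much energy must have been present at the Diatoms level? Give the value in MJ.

50000 MJ

Cumulative transfer efficiency: 0.1 × 0.1 × 0.1 = 0.001
Diatoms energy = 50 / 0.001 = 50000 MJ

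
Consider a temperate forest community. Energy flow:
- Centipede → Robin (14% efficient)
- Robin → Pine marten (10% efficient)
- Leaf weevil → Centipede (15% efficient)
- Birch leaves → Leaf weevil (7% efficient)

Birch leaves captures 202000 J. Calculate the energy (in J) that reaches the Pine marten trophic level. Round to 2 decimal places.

29.69 J

Leaf weevil: 202000 × 0.07 = 14140 J
Centipede: 14140 × 0.15 = 2121 J
Robin: 2121 × 0.14 = 296.94 J
Pine marten: 296.94 × 0.1 = 29.694 J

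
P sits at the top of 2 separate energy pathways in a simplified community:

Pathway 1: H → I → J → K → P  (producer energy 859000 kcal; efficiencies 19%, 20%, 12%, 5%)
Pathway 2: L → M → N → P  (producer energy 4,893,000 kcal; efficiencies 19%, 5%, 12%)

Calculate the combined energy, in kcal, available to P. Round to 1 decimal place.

Pathway 1: 859000 × 0.19 × 0.2 × 0.12 × 0.05 = 195.852 kcal
Pathway 2: 4893000 × 0.19 × 0.05 × 0.12 = 5578.02 kcal
Total at P: 195.852 + 5578.02 = 5773.872 kcal

5773.9 kcal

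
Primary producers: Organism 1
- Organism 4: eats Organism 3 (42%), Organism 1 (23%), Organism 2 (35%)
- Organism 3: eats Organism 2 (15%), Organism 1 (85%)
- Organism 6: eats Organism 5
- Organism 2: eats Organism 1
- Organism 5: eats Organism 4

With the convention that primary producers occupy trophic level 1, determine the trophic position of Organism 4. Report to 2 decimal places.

2.83

Organism 2: 1 + 1 = 2
Organism 3: 1 + (0.15×2 + 0.85×1) = 2.15
Organism 4: 1 + (0.42×2.15 + 0.23×1 + 0.35×2) = 2.833
Organism 5: 1 + 2.833 = 3.833
Organism 6: 1 + 3.833 = 4.833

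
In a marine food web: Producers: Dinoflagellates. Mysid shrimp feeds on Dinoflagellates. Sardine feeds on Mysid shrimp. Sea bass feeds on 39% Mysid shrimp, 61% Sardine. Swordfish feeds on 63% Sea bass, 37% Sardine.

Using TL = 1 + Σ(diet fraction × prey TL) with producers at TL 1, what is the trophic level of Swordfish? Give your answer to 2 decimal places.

4.38

Mysid shrimp: 1 + 1 = 2
Sardine: 1 + 2 = 3
Sea bass: 1 + (0.39×2 + 0.61×3) = 3.61
Swordfish: 1 + (0.63×3.61 + 0.37×3) = 4.3843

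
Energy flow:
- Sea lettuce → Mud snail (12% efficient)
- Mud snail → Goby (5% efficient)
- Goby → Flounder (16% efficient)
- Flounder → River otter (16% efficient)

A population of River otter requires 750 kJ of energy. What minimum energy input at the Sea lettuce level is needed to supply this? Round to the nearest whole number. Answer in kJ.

4882813 kJ

Cumulative transfer efficiency: 0.12 × 0.05 × 0.16 × 0.16 = 0.0001536
Sea lettuce energy = 750 / 0.0001536 = 4882813 kJ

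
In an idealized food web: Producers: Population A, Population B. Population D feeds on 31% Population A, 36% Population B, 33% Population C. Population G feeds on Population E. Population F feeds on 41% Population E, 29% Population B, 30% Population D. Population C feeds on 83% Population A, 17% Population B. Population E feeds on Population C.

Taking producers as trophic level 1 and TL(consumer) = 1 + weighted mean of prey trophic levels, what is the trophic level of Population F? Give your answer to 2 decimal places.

3.22

Population C: 1 + (0.83×1 + 0.17×1) = 2
Population D: 1 + (0.31×1 + 0.36×1 + 0.33×2) = 2.33
Population E: 1 + 2 = 3
Population F: 1 + (0.41×3 + 0.29×1 + 0.3×2.33) = 3.219
Population G: 1 + 3 = 4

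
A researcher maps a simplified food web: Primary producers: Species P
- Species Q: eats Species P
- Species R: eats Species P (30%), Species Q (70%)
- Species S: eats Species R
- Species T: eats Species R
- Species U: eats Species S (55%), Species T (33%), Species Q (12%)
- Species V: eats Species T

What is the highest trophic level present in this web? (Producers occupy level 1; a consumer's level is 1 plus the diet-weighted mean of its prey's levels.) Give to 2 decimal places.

Species Q: 1 + 1 = 2
Species R: 1 + (0.3×1 + 0.7×2) = 2.7
Species S: 1 + 2.7 = 3.7
Species T: 1 + 2.7 = 3.7
Species U: 1 + (0.55×3.7 + 0.33×3.7 + 0.12×2) = 4.496
Species V: 1 + 3.7 = 4.7

4.70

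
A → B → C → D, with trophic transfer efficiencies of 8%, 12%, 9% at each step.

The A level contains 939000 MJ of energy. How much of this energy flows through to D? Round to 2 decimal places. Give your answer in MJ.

B: 939000 × 0.08 = 75120 MJ
C: 75120 × 0.12 = 9014.4 MJ
D: 9014.4 × 0.09 = 811.296 MJ

811.30 MJ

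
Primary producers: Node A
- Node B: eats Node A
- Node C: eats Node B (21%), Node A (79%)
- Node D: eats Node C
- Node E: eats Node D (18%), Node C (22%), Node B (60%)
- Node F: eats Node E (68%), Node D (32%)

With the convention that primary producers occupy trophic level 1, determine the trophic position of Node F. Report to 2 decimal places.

Node B: 1 + 1 = 2
Node C: 1 + (0.21×2 + 0.79×1) = 2.21
Node D: 1 + 2.21 = 3.21
Node E: 1 + (0.18×3.21 + 0.22×2.21 + 0.6×2) = 3.264
Node F: 1 + (0.68×3.264 + 0.32×3.21) = 4.24672

4.25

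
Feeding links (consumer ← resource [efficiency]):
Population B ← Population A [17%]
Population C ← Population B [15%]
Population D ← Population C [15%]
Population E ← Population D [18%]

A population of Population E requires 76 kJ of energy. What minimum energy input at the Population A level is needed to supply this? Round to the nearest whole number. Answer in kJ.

Cumulative transfer efficiency: 0.17 × 0.15 × 0.15 × 0.18 = 0.0006885
Population A energy = 76 / 0.0006885 = 110385 kJ

110385 kJ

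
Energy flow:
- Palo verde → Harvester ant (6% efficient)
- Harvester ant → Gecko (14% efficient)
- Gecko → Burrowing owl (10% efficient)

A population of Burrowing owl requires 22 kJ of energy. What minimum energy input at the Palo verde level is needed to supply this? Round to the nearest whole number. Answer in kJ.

26190 kJ

Cumulative transfer efficiency: 0.06 × 0.14 × 0.1 = 0.00084
Palo verde energy = 22 / 0.00084 = 26190 kJ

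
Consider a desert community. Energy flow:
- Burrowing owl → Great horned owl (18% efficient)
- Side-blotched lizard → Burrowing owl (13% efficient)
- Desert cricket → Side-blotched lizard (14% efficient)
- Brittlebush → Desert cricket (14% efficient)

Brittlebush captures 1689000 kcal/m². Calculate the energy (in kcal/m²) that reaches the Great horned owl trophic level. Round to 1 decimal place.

774.6 kcal/m²

Desert cricket: 1689000 × 0.14 = 236460 kcal/m²
Side-blotched lizard: 236460 × 0.14 = 33104.4 kcal/m²
Burrowing owl: 33104.4 × 0.13 = 4303.572 kcal/m²
Great horned owl: 4303.572 × 0.18 = 774.64296 kcal/m²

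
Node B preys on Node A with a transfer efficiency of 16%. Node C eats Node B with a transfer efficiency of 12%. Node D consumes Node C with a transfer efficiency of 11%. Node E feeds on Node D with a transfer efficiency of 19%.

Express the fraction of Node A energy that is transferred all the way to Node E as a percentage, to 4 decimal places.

Product of link efficiencies: 0.16 × 0.12 × 0.11 × 0.19 = 0.00040128
As a percentage: 0.00040128 × 100 = 0.0401%

0.0401%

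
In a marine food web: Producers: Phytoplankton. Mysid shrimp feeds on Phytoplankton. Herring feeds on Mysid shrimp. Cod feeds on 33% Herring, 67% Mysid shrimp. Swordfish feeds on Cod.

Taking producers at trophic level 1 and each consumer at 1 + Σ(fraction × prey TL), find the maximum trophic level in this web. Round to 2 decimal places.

Mysid shrimp: 1 + 1 = 2
Herring: 1 + 2 = 3
Cod: 1 + (0.33×3 + 0.67×2) = 3.33
Swordfish: 1 + 3.33 = 4.33

4.33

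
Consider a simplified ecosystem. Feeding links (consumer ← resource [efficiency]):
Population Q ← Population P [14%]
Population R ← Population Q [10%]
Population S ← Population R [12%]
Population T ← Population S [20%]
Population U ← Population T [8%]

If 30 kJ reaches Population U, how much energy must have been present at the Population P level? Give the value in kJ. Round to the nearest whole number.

1116071 kJ

Cumulative transfer efficiency: 0.14 × 0.1 × 0.12 × 0.2 × 0.08 = 0.00002688
Population P energy = 30 / 0.00002688 = 1116071 kJ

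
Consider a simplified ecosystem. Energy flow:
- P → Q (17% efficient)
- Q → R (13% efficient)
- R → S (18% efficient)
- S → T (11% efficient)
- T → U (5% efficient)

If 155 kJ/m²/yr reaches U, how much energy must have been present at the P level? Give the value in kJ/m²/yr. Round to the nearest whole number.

Cumulative transfer efficiency: 0.17 × 0.13 × 0.18 × 0.11 × 0.05 = 0.000021879
P energy = 155 / 0.000021879 = 7084419 kJ/m²/yr

7084419 kJ/m²/yr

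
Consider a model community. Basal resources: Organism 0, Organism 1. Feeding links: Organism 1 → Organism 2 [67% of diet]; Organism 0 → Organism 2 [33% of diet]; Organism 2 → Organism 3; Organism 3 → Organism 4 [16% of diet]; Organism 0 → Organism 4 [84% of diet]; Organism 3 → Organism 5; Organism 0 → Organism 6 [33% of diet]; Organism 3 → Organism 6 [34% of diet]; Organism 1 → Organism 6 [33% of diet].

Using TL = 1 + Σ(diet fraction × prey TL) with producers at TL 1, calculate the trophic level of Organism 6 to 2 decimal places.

2.68

Organism 2: 1 + (0.67×1 + 0.33×1) = 2
Organism 3: 1 + 2 = 3
Organism 4: 1 + (0.16×3 + 0.84×1) = 2.32
Organism 5: 1 + 3 = 4
Organism 6: 1 + (0.33×1 + 0.34×3 + 0.33×1) = 2.68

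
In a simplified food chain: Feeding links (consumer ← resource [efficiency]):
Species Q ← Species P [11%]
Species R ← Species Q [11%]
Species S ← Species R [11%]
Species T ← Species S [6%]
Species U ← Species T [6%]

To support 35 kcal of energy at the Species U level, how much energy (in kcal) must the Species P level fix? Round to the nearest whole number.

Cumulative transfer efficiency: 0.11 × 0.11 × 0.11 × 0.06 × 0.06 = 0.0000047916
Species P energy = 35 / 0.0000047916 = 7304449 kcal

7304449 kcal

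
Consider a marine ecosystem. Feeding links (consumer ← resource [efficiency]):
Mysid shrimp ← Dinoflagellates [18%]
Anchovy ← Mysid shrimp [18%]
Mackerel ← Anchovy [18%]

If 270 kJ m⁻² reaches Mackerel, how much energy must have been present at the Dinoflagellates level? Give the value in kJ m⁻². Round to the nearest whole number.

46296 kJ m⁻²

Cumulative transfer efficiency: 0.18 × 0.18 × 0.18 = 0.005832
Dinoflagellates energy = 270 / 0.005832 = 46296 kJ m⁻²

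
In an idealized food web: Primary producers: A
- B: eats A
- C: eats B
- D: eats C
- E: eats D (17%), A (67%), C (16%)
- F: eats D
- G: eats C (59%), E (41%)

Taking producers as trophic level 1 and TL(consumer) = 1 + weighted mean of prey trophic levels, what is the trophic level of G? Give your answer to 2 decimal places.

B: 1 + 1 = 2
C: 1 + 2 = 3
D: 1 + 3 = 4
E: 1 + (0.17×4 + 0.67×1 + 0.16×3) = 2.83
F: 1 + 4 = 5
G: 1 + (0.59×3 + 0.41×2.83) = 3.9303

3.93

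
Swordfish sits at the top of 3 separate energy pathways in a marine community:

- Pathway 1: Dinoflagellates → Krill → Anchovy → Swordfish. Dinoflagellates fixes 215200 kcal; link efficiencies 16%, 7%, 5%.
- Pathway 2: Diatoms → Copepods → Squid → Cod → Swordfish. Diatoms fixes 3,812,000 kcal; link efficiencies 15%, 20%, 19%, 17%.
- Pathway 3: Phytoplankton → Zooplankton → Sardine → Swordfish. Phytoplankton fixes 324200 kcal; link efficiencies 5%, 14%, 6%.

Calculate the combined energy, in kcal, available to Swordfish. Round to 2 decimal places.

Pathway 1: 215200 × 0.16 × 0.07 × 0.05 = 120.512 kcal
Pathway 2: 3812000 × 0.15 × 0.2 × 0.19 × 0.17 = 3693.828 kcal
Pathway 3: 324200 × 0.05 × 0.14 × 0.06 = 136.164 kcal
Total at Swordfish: 120.512 + 3693.828 + 136.164 = 3950.504 kcal

3950.50 kcal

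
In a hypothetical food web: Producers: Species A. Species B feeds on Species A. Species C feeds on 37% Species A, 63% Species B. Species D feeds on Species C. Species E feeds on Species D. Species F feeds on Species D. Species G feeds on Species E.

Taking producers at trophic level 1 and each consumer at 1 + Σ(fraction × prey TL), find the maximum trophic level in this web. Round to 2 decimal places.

Species B: 1 + 1 = 2
Species C: 1 + (0.37×1 + 0.63×2) = 2.63
Species D: 1 + 2.63 = 3.63
Species E: 1 + 3.63 = 4.63
Species F: 1 + 3.63 = 4.63
Species G: 1 + 4.63 = 5.63

5.63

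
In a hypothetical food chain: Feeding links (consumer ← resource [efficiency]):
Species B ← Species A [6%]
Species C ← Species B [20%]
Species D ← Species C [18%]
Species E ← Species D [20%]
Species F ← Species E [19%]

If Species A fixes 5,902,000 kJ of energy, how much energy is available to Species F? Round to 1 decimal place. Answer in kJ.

Species B: 5902000 × 0.06 = 354120 kJ
Species C: 354120 × 0.2 = 70824 kJ
Species D: 70824 × 0.18 = 12748.32 kJ
Species E: 12748.32 × 0.2 = 2549.664 kJ
Species F: 2549.664 × 0.19 = 484.43616 kJ

484.4 kJ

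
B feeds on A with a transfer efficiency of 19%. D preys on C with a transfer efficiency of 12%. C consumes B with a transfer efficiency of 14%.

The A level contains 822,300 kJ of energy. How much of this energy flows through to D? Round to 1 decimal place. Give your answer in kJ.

2624.8 kJ

B: 822300 × 0.19 = 156237 kJ
C: 156237 × 0.14 = 21873.18 kJ
D: 21873.18 × 0.12 = 2624.7816 kJ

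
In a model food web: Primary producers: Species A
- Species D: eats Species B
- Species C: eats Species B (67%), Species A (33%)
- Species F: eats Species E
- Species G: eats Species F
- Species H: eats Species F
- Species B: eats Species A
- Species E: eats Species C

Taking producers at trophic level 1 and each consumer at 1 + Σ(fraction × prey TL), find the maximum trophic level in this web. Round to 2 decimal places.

5.67

Species B: 1 + 1 = 2
Species C: 1 + (0.67×2 + 0.33×1) = 2.67
Species D: 1 + 2 = 3
Species E: 1 + 2.67 = 3.67
Species F: 1 + 3.67 = 4.67
Species G: 1 + 4.67 = 5.67
Species H: 1 + 4.67 = 5.67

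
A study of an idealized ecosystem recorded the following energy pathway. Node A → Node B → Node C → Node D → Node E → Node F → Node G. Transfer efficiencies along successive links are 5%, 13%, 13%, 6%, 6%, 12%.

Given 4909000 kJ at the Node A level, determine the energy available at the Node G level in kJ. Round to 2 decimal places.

1.79 kJ

Node B: 4909000 × 0.05 = 245450 kJ
Node C: 245450 × 0.13 = 31908.5 kJ
Node D: 31908.5 × 0.13 = 4148.105 kJ
Node E: 4148.105 × 0.06 = 248.8863 kJ
Node F: 248.8863 × 0.06 = 14.933178 kJ
Node G: 14.933178 × 0.12 = 1.79198136 kJ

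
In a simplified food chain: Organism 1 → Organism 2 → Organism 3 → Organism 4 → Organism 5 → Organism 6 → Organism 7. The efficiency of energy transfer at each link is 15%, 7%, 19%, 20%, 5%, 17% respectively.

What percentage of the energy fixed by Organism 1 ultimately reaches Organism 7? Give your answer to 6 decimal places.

Product of link efficiencies: 0.15 × 0.07 × 0.19 × 0.2 × 0.05 × 0.17 = 0.0000033915
As a percentage: 0.0000033915 × 100 = 0.000339%

0.000339%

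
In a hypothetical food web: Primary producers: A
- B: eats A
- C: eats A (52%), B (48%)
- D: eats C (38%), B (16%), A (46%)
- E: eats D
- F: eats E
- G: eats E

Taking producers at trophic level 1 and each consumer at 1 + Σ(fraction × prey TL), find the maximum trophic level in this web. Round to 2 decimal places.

B: 1 + 1 = 2
C: 1 + (0.52×1 + 0.48×2) = 2.48
D: 1 + (0.38×2.48 + 0.16×2 + 0.46×1) = 2.7224
E: 1 + 2.7224 = 3.7224
F: 1 + 3.7224 = 4.7224
G: 1 + 3.7224 = 4.7224

4.72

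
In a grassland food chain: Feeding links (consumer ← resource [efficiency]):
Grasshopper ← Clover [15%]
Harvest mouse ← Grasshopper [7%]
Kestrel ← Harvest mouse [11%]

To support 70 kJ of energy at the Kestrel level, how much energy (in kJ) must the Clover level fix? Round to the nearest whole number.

60606 kJ

Cumulative transfer efficiency: 0.15 × 0.07 × 0.11 = 0.001155
Clover energy = 70 / 0.001155 = 60606 kJ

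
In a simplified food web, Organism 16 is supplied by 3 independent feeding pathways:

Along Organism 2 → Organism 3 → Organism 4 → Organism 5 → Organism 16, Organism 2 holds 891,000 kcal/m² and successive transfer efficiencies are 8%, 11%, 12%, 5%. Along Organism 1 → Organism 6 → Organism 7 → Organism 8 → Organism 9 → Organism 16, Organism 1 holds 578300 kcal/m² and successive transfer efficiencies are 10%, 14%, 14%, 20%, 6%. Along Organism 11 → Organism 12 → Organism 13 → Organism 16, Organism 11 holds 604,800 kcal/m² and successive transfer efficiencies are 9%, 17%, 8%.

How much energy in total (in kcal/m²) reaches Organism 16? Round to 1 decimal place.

800.9 kcal/m²

Via Organism 2: 891000 × 0.08 × 0.11 × 0.12 × 0.05 = 47.0448 kcal/m²
Via Organism 1: 578300 × 0.1 × 0.14 × 0.14 × 0.2 × 0.06 = 13.601616 kcal/m²
Via Organism 11: 604800 × 0.09 × 0.17 × 0.08 = 740.2752 kcal/m²
Total at Organism 16: 47.0448 + 13.601616 + 740.2752 = 800.921616 kcal/m²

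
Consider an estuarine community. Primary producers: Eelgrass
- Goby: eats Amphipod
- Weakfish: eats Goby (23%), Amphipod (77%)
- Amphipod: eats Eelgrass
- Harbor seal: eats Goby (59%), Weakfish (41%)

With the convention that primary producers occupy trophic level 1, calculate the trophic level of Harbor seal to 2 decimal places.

4.09

Amphipod: 1 + 1 = 2
Goby: 1 + 2 = 3
Weakfish: 1 + (0.23×3 + 0.77×2) = 3.23
Harbor seal: 1 + (0.59×3 + 0.41×3.23) = 4.0943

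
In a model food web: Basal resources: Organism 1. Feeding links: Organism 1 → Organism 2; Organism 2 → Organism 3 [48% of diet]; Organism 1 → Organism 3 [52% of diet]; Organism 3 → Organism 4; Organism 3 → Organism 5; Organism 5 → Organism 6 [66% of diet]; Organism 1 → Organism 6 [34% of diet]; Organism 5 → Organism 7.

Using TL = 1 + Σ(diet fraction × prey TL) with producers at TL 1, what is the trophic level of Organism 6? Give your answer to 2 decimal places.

Organism 2: 1 + 1 = 2
Organism 3: 1 + (0.48×2 + 0.52×1) = 2.48
Organism 4: 1 + 2.48 = 3.48
Organism 5: 1 + 2.48 = 3.48
Organism 6: 1 + (0.66×3.48 + 0.34×1) = 3.6368
Organism 7: 1 + 3.48 = 4.48

3.64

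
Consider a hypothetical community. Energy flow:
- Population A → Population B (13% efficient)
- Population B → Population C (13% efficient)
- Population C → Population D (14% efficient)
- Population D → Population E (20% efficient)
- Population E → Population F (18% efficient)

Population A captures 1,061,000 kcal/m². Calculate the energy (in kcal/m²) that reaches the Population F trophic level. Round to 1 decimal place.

Population B: 1061000 × 0.13 = 137930 kcal/m²
Population C: 137930 × 0.13 = 17930.9 kcal/m²
Population D: 17930.9 × 0.14 = 2510.326 kcal/m²
Population E: 2510.326 × 0.2 = 502.0652 kcal/m²
Population F: 502.0652 × 0.18 = 90.371736 kcal/m²

90.4 kcal/m²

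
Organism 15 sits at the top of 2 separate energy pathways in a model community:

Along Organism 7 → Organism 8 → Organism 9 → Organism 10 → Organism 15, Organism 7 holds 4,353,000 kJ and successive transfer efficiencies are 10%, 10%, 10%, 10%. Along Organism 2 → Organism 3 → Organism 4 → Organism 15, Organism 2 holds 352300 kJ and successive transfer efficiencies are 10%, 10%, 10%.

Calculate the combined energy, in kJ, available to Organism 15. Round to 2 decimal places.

787.60 kJ

Via Organism 7: 4353000 × 0.1 × 0.1 × 0.1 × 0.1 = 435.3 kJ
Via Organism 2: 352300 × 0.1 × 0.1 × 0.1 = 352.3 kJ
Total at Organism 15: 435.3 + 352.3 = 787.6 kJ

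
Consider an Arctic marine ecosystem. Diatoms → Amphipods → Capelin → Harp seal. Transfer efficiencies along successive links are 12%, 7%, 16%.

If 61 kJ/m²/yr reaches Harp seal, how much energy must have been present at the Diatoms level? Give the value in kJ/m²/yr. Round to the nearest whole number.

Cumulative transfer efficiency: 0.12 × 0.07 × 0.16 = 0.001344
Diatoms energy = 61 / 0.001344 = 45387 kJ/m²/yr

45387 kJ/m²/yr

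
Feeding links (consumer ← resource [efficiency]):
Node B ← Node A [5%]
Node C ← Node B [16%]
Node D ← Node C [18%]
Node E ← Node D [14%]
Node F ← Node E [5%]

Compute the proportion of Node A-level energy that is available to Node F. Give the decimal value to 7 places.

0.0000101

Product of link efficiencies: 0.05 × 0.16 × 0.18 × 0.14 × 0.05 = 0.00001008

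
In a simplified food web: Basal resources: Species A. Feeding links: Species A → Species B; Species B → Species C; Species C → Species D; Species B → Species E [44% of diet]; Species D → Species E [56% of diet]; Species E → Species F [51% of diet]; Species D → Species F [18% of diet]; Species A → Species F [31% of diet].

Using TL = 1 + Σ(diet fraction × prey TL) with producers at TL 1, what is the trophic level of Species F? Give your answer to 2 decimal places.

4.13

Species B: 1 + 1 = 2
Species C: 1 + 2 = 3
Species D: 1 + 3 = 4
Species E: 1 + (0.44×2 + 0.56×4) = 4.12
Species F: 1 + (0.51×4.12 + 0.18×4 + 0.31×1) = 4.1312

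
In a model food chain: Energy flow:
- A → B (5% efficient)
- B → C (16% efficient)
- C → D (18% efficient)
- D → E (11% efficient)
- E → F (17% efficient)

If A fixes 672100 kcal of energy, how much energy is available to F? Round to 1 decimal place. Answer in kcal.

18.1 kcal

B: 672100 × 0.05 = 33605 kcal
C: 33605 × 0.16 = 5376.8 kcal
D: 5376.8 × 0.18 = 967.824 kcal
E: 967.824 × 0.11 = 106.46064 kcal
F: 106.46064 × 0.17 = 18.0983088 kcal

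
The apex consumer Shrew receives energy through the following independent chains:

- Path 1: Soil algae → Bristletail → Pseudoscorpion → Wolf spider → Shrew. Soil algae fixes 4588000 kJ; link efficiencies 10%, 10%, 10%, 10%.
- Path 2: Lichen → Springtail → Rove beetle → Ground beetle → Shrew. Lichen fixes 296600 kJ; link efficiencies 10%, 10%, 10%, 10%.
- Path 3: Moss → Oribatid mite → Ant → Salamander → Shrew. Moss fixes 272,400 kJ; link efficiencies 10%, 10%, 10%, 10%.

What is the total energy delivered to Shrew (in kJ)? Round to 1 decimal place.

515.7 kJ

Path 1: 4588000 × 0.1 × 0.1 × 0.1 × 0.1 = 458.8 kJ
Path 2: 296600 × 0.1 × 0.1 × 0.1 × 0.1 = 29.66 kJ
Path 3: 272400 × 0.1 × 0.1 × 0.1 × 0.1 = 27.24 kJ
Total at Shrew: 458.8 + 29.66 + 27.24 = 515.7 kJ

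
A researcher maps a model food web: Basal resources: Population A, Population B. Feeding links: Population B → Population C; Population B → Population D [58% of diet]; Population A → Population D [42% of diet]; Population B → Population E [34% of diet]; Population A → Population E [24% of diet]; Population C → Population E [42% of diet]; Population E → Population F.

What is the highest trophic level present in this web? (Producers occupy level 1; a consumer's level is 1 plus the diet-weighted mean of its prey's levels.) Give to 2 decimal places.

Population C: 1 + 1 = 2
Population D: 1 + (0.58×1 + 0.42×1) = 2
Population E: 1 + (0.34×1 + 0.24×1 + 0.42×2) = 2.42
Population F: 1 + 2.42 = 3.42

3.42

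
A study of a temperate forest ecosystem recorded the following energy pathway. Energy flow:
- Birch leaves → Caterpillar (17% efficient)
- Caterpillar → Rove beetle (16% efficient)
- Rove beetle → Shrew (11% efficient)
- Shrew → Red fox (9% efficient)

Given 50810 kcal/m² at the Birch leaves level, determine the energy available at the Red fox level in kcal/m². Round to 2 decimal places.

Caterpillar: 50810 × 0.17 = 8637.7 kcal/m²
Rove beetle: 8637.7 × 0.16 = 1382.032 kcal/m²
Shrew: 1382.032 × 0.11 = 152.02352 kcal/m²
Red fox: 152.02352 × 0.09 = 13.6821168 kcal/m²

13.68 kcal/m²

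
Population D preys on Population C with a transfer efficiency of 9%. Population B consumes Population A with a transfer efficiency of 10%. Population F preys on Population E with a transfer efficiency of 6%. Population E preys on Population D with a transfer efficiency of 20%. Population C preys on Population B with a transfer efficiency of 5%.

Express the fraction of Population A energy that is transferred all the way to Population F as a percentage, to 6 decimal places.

Product of link efficiencies: 0.1 × 0.05 × 0.09 × 0.2 × 0.06 = 0.0000054
As a percentage: 0.0000054 × 100 = 0.000540%

0.000540%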